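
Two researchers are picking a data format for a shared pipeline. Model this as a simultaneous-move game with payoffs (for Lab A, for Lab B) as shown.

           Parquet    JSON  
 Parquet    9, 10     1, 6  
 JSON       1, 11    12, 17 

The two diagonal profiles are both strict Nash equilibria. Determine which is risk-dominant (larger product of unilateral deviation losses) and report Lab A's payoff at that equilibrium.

At both Parquet: Lab A loses 9 − 1 = 8 by deviating; Lab B loses 10 − 6 = 4. Product = 8·4 = 32.
At both JSON: Lab A loses 12 − 1 = 11 by deviating; Lab B loses 17 − 11 = 6. Product = 11·6 = 66.
66 > 32, so both JSON is risk-dominant. Lab A's payoff there is 12.

12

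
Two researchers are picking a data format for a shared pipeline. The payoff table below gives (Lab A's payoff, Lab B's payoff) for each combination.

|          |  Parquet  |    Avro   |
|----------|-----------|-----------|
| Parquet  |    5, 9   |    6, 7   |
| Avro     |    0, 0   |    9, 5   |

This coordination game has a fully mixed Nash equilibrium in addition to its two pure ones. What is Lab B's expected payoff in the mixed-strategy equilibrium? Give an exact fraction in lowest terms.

45/7

Lab A mixes with probability p on Parquet, chosen so Lab B is indifferent: 9p + 0(1−p) = 7p + 5(1−p) gives p = 5/7.
Lab B's expected payoff is 9·5/7 + 0·2/7 = 45/7.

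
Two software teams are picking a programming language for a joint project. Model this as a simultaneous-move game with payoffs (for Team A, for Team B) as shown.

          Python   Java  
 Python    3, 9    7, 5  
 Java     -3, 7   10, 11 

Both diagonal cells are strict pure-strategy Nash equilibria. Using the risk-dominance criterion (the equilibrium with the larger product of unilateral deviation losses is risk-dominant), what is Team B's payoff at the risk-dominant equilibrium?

9

At both Python: Team A loses 3 − (-3) = 6 by deviating; Team B loses 9 − 5 = 4. Product = 6·4 = 24.
At both Java: Team A loses 10 − 7 = 3 by deviating; Team B loses 11 − 7 = 4. Product = 3·4 = 12.
24 > 12, so both Python is risk-dominant. Team B's payoff there is 9.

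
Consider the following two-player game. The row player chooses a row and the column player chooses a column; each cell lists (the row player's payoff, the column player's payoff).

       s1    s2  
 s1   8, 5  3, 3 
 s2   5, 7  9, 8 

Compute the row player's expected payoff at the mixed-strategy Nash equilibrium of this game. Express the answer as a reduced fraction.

19/3

The column player mixes with probability q on s1, chosen so the row player is indifferent: 8q + 3(1−q) = 5q + 9(1−q) gives q = 2/3.
The row player's expected payoff (from either row, since indifferent) is 8·2/3 + 3·1/3 = 19/3.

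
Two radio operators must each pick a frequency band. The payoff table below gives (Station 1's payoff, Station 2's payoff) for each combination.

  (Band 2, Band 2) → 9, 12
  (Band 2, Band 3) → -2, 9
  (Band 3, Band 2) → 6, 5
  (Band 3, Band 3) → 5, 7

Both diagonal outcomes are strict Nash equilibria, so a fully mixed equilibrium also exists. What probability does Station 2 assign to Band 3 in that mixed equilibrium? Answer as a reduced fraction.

3/10

Station 2's mix q on Band 2 must make Station 1 indifferent between Band 2 and Band 3.
Station 1's payoff from Band 2: 9q + (-2)(1−q). From Band 3: 6q + 5(1−q).
Set equal: 3q = 7(1−q) → q = 7/10.
Probability on Band 3 is 1 − 7/10 = 3/10.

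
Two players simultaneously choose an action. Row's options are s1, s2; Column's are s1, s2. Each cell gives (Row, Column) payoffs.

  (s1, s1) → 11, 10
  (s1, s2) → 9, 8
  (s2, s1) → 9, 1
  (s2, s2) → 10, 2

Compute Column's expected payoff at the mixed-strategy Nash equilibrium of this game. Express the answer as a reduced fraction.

4

Row mixes with probability p on s1, chosen so Column is indifferent: 10p + 1(1−p) = 8p + 2(1−p) gives p = 1/3.
Column's expected payoff is 10·1/3 + 1·2/3 = 4.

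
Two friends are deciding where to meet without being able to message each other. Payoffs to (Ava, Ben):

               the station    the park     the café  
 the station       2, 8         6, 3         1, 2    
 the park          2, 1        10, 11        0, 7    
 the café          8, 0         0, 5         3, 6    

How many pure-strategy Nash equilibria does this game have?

Both the park: Ava gets 10 (best alternative 6); Ben gets 11 (best alternative 7). Neither deviates — NE.
Both the café: Ava gets 3 (best alternative 1); Ben gets 6 (best alternative 5). Neither deviates — NE.
Both the station is not a NE: Ava would switch to the café (8 > 2).
No other cell survives both best-response checks, so there are 2 pure NE.

2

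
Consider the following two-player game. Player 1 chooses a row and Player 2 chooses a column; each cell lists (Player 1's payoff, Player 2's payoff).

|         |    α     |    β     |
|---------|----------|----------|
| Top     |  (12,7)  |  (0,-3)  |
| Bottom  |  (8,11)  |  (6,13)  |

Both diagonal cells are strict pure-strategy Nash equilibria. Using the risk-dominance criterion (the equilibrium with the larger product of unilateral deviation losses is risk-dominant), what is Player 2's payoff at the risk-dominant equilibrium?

At (Top, α): Player 1 loses 12 − 8 = 4 by deviating; Player 2 loses 7 − (-3) = 10. Product = 4·10 = 40.
At (Bottom, β): Player 1 loses 6 − 0 = 6 by deviating; Player 2 loses 13 − 11 = 2. Product = 6·2 = 12.
40 > 12, so (Top, α) is risk-dominant. Player 2's payoff there is 7.

7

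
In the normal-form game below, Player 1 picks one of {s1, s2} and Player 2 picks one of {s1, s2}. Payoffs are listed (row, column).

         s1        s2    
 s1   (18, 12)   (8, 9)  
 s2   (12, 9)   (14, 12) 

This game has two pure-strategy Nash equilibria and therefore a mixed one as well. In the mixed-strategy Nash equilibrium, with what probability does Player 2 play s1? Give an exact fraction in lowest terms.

1/2

Player 2's mix q on s1 must make Player 1 indifferent between s1 and s2.
Player 1's payoff from s1: 18q + 8(1−q). From s2: 12q + 14(1−q).
Set equal: 6q = 6(1−q) → q = 6/12 = 1/2.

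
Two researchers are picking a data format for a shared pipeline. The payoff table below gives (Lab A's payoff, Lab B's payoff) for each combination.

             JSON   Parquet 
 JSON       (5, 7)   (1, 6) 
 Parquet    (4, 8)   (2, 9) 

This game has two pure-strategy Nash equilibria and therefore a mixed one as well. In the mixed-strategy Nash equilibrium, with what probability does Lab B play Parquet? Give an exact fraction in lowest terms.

1/2

Lab B's mix q on JSON must make Lab A indifferent between JSON and Parquet.
Lab A's payoff from JSON: 5q + 1(1−q). From Parquet: 4q + 2(1−q).
Set equal: 1q = 1(1−q) → q = 1/2.
Probability on Parquet is 1 − 1/2 = 1/2.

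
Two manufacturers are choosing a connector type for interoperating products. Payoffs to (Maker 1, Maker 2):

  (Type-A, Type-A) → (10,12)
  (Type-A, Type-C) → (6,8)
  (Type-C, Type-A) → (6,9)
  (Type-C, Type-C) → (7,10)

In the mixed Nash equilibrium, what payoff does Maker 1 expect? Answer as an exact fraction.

34/5

Maker 2 mixes with probability q on Type-A, chosen so Maker 1 is indifferent: 10q + 6(1−q) = 6q + 7(1−q) gives q = 1/5.
Maker 1's expected payoff (from either row, since indifferent) is 10·1/5 + 6·4/5 = 34/5.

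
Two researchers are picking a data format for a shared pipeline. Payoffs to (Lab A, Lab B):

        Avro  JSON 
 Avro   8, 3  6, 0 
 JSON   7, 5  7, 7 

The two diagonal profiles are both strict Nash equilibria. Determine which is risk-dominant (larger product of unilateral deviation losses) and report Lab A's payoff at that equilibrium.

8

At both Avro: Lab A loses 8 − 7 = 1 by deviating; Lab B loses 3 − 0 = 3. Product = 1·3 = 3.
At both JSON: Lab A loses 7 − 6 = 1 by deviating; Lab B loses 7 − 5 = 2. Product = 1·2 = 2.
3 > 2, so both Avro is risk-dominant. Lab A's payoff there is 8.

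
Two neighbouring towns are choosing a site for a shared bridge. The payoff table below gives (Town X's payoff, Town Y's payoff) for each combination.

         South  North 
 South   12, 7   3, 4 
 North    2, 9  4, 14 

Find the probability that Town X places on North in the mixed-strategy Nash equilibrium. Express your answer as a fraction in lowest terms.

3/8

Town X's mix p on South must make Town Y indifferent between South and North.
Town Y's payoff from South: 7p + 9(1−p). From North: 4p + 14(1−p).
Set equal: 3p = 5(1−p) → p = 5/8.
Probability on North is 1 − 5/8 = 3/8.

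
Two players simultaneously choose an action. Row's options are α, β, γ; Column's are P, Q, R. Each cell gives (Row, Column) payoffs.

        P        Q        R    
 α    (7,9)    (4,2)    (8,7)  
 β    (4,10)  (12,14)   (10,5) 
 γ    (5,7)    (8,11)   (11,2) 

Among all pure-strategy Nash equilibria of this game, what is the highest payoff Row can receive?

12

(α, P) is a pure NE (Row: 7 ≥ 5; Column: 9 ≥ 7). Row gets 7.
(β, Q) is a pure NE (Row: 12 ≥ 8; Column: 14 ≥ 10). Row gets 12.
Every other cell has a profitable deviation for at least one player. Highest of {7, 12} is 12.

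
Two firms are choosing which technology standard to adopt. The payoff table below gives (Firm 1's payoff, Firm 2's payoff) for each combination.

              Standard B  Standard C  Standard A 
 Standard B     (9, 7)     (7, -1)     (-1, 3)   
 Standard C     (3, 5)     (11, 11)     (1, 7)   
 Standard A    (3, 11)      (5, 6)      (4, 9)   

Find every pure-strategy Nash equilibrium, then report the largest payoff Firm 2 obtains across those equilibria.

Both Standard B is a pure NE (Firm 1: 9 ≥ 3; Firm 2: 7 ≥ 3). Firm 2 gets 7.
Both Standard C is a pure NE (Firm 1: 11 ≥ 7; Firm 2: 11 ≥ 7). Firm 2 gets 11.
Every other cell has a profitable deviation for at least one player. Highest of {7, 11} is 11.

11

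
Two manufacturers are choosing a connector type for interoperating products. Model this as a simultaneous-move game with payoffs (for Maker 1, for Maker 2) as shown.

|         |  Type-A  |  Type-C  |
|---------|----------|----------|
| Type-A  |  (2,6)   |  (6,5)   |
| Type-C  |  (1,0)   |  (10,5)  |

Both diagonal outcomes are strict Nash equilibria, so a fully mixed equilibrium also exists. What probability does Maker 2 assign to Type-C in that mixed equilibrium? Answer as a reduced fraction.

1/5

Maker 2's mix q on Type-A must make Maker 1 indifferent between Type-A and Type-C.
Maker 1's payoff from Type-A: 2q + 6(1−q). From Type-C: 1q + 10(1−q).
Set equal: 1q = 4(1−q) → q = 4/5.
Probability on Type-C is 1 − 4/5 = 1/5.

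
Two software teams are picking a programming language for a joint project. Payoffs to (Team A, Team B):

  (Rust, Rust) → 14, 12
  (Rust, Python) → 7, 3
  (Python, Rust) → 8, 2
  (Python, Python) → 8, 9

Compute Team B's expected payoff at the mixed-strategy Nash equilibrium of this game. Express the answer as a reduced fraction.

Team A mixes with probability p on Rust, chosen so Team B is indifferent: 12p + 2(1−p) = 3p + 9(1−p) gives p = 7/16.
Team B's expected payoff is 12·7/16 + 2·9/16 = 51/8.

51/8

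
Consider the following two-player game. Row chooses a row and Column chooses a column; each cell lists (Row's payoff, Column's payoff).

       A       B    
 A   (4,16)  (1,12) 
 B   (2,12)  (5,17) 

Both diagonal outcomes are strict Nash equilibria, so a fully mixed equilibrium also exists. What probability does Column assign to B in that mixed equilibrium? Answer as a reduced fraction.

Column's mix q on A must make Row indifferent between A and B.
Row's payoff from A: 4q + 1(1−q). From B: 2q + 5(1−q).
Set equal: 2q = 4(1−q) → q = 4/6 = 2/3.
Probability on B is 1 − 2/3 = 1/3.

1/3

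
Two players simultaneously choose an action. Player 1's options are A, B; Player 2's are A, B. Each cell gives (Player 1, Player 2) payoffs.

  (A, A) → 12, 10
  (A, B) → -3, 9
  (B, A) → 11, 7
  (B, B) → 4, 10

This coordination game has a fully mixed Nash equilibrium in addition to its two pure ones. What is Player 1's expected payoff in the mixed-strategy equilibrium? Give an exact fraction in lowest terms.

81/8

Player 2 mixes with probability q on A, chosen so Player 1 is indifferent: 12q + (-3)(1−q) = 11q + 4(1−q) gives q = 7/8.
Player 1's expected payoff (from either row, since indifferent) is 12·7/8 + (-3)·1/8 = 81/8.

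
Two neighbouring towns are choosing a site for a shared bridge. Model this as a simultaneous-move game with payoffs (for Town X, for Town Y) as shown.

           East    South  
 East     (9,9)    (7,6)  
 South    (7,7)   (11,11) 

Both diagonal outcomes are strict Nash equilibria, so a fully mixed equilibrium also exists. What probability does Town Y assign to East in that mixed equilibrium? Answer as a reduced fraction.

2/3

Town Y's mix q on East must make Town X indifferent between East and South.
Town X's payoff from East: 9q + 7(1−q). From South: 7q + 11(1−q).
Set equal: 2q = 4(1−q) → q = 4/6 = 2/3.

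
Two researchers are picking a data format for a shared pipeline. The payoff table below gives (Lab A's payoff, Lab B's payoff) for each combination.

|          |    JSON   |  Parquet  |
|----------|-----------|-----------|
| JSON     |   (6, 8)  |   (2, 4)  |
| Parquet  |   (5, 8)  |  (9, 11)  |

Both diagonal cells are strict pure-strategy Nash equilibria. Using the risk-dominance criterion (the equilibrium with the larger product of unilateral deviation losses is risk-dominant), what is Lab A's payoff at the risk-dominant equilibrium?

9

At both JSON: Lab A loses 6 − 5 = 1 by deviating; Lab B loses 8 − 4 = 4. Product = 1·4 = 4.
At both Parquet: Lab A loses 9 − 2 = 7 by deviating; Lab B loses 11 − 8 = 3. Product = 7·3 = 21.
21 > 4, so both Parquet is risk-dominant. Lab A's payoff there is 9.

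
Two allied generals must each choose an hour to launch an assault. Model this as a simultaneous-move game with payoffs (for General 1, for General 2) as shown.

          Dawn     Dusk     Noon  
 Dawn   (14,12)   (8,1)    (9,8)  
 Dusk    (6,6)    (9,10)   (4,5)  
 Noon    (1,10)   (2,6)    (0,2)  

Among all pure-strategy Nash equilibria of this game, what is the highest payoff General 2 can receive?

12

Both Dawn is a pure NE (General 1: 14 ≥ 6; General 2: 12 ≥ 8). General 2 gets 12.
Both Dusk is a pure NE (General 1: 9 ≥ 8; General 2: 10 ≥ 6). General 2 gets 10.
Every other cell has a profitable deviation for at least one player. Highest of {12, 10} is 12.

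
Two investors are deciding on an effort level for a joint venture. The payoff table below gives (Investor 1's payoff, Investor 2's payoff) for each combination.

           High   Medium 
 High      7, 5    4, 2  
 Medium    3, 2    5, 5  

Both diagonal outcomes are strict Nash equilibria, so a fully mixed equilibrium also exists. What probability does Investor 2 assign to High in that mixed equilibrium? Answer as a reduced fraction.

Investor 2's mix q on High must make Investor 1 indifferent between High and Medium.
Investor 1's payoff from High: 7q + 4(1−q). From Medium: 3q + 5(1−q).
Set equal: 4q = 1(1−q) → q = 1/5.

1/5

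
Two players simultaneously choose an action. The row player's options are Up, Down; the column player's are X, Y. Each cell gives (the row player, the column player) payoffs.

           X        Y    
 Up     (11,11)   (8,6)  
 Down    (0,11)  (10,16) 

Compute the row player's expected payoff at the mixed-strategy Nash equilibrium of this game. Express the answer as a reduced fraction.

The column player mixes with probability q on X, chosen so the row player is indifferent: 11q + 8(1−q) = 0q + 10(1−q) gives q = 2/13.
The row player's expected payoff (from either row, since indifferent) is 11·2/13 + 8·11/13 = 110/13.

110/13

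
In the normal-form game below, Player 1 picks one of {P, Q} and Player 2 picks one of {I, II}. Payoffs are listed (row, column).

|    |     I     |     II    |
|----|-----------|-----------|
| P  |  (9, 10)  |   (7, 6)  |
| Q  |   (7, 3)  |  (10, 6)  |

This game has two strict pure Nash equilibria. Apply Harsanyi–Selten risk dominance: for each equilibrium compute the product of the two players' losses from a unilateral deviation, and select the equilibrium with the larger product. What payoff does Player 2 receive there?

6

At (P, I): Player 1 loses 9 − 7 = 2 by deviating; Player 2 loses 10 − 6 = 4. Product = 2·4 = 8.
At (Q, II): Player 1 loses 10 − 7 = 3 by deviating; Player 2 loses 6 − 3 = 3. Product = 3·3 = 9.
9 > 8, so (Q, II) is risk-dominant. Player 2's payoff there is 6.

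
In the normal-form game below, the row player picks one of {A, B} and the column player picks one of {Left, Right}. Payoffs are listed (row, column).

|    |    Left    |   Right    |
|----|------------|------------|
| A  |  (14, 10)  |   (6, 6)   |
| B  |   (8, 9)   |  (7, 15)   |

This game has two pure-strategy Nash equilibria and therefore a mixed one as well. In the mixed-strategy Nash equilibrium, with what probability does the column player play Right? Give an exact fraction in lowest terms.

The column player's mix q on Left must make the row player indifferent between A and B.
The row player's payoff from A: 14q + 6(1−q). From B: 8q + 7(1−q).
Set equal: 6q = 1(1−q) → q = 1/7.
Probability on Right is 1 − 1/7 = 6/7.

6/7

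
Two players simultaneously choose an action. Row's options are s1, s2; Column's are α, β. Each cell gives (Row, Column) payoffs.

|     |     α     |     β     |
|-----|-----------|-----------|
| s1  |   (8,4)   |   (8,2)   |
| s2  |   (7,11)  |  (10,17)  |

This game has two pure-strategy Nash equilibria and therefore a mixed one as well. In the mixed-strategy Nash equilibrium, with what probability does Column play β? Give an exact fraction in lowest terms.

1/3

Column's mix q on α must make Row indifferent between s1 and s2.
Row's payoff from s1: 8q + 8(1−q). From s2: 7q + 10(1−q).
Set equal: 1q = 2(1−q) → q = 2/3.
Probability on β is 1 − 2/3 = 1/3.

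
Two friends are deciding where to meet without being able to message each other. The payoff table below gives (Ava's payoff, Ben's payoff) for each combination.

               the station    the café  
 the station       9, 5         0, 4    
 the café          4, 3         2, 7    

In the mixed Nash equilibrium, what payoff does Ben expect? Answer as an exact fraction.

23/5

Ava mixes with probability p on the station, chosen so Ben is indifferent: 5p + 3(1−p) = 4p + 7(1−p) gives p = 4/5.
Ben's expected payoff is 5·4/5 + 3·1/5 = 23/5.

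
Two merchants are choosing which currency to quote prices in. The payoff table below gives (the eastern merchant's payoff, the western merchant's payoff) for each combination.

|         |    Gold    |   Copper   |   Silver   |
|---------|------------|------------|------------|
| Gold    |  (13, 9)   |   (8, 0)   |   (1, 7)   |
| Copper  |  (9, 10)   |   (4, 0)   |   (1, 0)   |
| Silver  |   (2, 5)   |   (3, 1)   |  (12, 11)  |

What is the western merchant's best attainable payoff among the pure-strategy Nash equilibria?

Both Gold is a pure NE (the eastern merchant: 13 ≥ 9; the western merchant: 9 ≥ 7). The western merchant gets 9.
Both Silver is a pure NE (the eastern merchant: 12 ≥ 1; the western merchant: 11 ≥ 5). The western merchant gets 11.
Every other cell has a profitable deviation for at least one player. Highest of {9, 11} is 11.

11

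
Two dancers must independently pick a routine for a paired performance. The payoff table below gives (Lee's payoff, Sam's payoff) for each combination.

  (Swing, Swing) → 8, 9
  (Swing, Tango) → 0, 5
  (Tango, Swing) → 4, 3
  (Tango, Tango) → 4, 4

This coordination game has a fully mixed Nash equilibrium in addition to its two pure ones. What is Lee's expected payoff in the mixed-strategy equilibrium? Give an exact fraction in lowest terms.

4

Sam mixes with probability q on Swing, chosen so Lee is indifferent: 8q + 0(1−q) = 4q + 4(1−q) gives q = 1/2.
Lee's expected payoff (from either row, since indifferent) is 8·1/2 + 0·1/2 = 4.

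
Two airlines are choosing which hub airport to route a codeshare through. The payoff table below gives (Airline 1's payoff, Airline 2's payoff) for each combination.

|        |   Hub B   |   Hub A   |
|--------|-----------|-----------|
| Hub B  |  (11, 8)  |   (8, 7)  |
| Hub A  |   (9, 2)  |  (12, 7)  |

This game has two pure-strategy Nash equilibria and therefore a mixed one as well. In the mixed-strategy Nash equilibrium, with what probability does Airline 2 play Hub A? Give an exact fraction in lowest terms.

Airline 2's mix q on Hub B must make Airline 1 indifferent between Hub B and Hub A.
Airline 1's payoff from Hub B: 11q + 8(1−q). From Hub A: 9q + 12(1−q).
Set equal: 2q = 4(1−q) → q = 4/6 = 2/3.
Probability on Hub A is 1 − 2/3 = 1/3.

1/3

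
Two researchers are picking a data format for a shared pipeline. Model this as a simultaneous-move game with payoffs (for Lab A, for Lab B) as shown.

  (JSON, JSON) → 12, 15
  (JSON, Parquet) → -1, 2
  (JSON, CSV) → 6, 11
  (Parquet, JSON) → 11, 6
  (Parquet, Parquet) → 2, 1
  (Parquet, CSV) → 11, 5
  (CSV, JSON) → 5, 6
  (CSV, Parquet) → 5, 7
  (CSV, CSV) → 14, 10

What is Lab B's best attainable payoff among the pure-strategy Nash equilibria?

Both JSON is a pure NE (Lab A: 12 ≥ 11; Lab B: 15 ≥ 11). Lab B gets 15.
Both CSV is a pure NE (Lab A: 14 ≥ 11; Lab B: 10 ≥ 7). Lab B gets 10.
Every other cell has a profitable deviation for at least one player. Highest of {15, 10} is 15.

15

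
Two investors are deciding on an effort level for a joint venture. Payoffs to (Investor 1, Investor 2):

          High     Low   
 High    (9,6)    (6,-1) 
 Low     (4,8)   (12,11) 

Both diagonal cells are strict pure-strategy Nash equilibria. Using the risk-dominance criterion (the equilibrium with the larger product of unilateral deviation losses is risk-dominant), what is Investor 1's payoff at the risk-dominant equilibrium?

9

At both High: Investor 1 loses 9 − 4 = 5 by deviating; Investor 2 loses 6 − (-1) = 7. Product = 5·7 = 35.
At both Low: Investor 1 loses 12 − 6 = 6 by deviating; Investor 2 loses 11 − 8 = 3. Product = 6·3 = 18.
35 > 18, so both High is risk-dominant. Investor 1's payoff there is 9.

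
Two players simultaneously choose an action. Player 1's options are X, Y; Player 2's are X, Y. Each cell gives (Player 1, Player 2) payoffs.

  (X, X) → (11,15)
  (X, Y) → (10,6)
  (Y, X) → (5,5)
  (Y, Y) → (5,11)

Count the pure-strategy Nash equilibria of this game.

Both X: Player 1 gets 11 (best alternative 5); Player 2 gets 15 (best alternative 6). Neither deviates — NE.
Both Y is not a NE: Player 1 would switch to X (10 > 5).
No other cell survives both best-response checks, so there is 1 pure NE.

1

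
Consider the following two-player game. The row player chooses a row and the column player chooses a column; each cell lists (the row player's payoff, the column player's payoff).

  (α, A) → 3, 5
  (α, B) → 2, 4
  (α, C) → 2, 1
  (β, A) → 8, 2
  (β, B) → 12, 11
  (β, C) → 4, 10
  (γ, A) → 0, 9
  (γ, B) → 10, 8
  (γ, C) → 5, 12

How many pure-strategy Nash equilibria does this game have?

(β, B): the row player gets 12 (best alternative 10); the column player gets 11 (best alternative 10). Neither deviates — NE.
(γ, C): the row player gets 5 (best alternative 4); the column player gets 12 (best alternative 9). Neither deviates — NE.
(α, A) is not a NE: the row player would switch to β (8 > 3).
No other cell survives both best-response checks, so there are 2 pure NE.

2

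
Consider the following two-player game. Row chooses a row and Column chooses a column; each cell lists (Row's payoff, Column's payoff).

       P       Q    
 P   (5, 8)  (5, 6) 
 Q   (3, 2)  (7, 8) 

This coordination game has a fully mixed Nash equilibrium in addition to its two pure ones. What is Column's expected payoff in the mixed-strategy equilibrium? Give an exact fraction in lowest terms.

Row mixes with probability p on P, chosen so Column is indifferent: 8p + 2(1−p) = 6p + 8(1−p) gives p = 3/4.
Column's expected payoff is 8·3/4 + 2·1/4 = 13/2.

13/2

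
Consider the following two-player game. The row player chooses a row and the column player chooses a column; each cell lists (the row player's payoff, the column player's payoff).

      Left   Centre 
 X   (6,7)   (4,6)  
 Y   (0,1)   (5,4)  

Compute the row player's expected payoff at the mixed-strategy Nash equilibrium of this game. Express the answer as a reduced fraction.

30/7

The column player mixes with probability q on Left, chosen so the row player is indifferent: 6q + 4(1−q) = 0q + 5(1−q) gives q = 1/7.
The row player's expected payoff (from either row, since indifferent) is 6·1/7 + 4·6/7 = 30/7.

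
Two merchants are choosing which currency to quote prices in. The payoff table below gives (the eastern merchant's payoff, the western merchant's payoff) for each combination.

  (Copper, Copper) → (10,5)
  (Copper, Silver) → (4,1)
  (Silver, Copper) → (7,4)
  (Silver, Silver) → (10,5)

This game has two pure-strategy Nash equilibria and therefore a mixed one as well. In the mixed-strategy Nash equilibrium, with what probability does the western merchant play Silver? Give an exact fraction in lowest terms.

1/3

The western merchant's mix q on Copper must make the eastern merchant indifferent between Copper and Silver.
The eastern merchant's payoff from Copper: 10q + 4(1−q). From Silver: 7q + 10(1−q).
Set equal: 3q = 6(1−q) → q = 6/9 = 2/3.
Probability on Silver is 1 − 2/3 = 1/3.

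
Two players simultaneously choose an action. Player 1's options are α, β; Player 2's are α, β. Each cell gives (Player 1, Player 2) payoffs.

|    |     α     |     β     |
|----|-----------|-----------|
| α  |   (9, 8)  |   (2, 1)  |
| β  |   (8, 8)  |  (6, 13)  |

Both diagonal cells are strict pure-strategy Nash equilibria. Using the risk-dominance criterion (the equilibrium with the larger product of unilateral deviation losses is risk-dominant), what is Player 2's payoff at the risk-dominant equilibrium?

13

At both α: Player 1 loses 9 − 8 = 1 by deviating; Player 2 loses 8 − 1 = 7. Product = 1·7 = 7.
At both β: Player 1 loses 6 − 2 = 4 by deviating; Player 2 loses 13 − 8 = 5. Product = 4·5 = 20.
20 > 7, so both β is risk-dominant. Player 2's payoff there is 13.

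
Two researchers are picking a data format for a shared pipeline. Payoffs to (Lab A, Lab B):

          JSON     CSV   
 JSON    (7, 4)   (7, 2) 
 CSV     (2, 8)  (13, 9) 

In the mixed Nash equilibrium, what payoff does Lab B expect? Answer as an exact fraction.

Lab A mixes with probability p on JSON, chosen so Lab B is indifferent: 4p + 8(1−p) = 2p + 9(1−p) gives p = 1/3.
Lab B's expected payoff is 4·1/3 + 8·2/3 = 20/3.

20/3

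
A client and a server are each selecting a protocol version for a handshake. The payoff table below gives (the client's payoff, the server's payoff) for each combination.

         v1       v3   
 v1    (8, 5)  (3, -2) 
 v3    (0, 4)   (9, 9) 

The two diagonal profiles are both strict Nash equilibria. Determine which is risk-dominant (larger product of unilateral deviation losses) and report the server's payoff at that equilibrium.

At both v1: the client loses 8 − 0 = 8 by deviating; the server loses 5 − (-2) = 7. Product = 8·7 = 56.
At both v3: the client loses 9 − 3 = 6 by deviating; the server loses 9 − 4 = 5. Product = 6·5 = 30.
56 > 30, so both v1 is risk-dominant. The server's payoff there is 5.

5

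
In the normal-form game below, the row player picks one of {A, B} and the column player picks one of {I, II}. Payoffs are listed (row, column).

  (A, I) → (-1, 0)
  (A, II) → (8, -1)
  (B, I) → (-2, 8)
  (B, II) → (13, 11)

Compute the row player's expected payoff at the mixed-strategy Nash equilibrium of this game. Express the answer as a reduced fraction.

1/2

The column player mixes with probability q on I, chosen so the row player is indifferent: (-1)q + 8(1−q) = (-2)q + 13(1−q) gives q = 5/6.
The row player's expected payoff (from either row, since indifferent) is (-1)·5/6 + 8·1/6 = 1/2.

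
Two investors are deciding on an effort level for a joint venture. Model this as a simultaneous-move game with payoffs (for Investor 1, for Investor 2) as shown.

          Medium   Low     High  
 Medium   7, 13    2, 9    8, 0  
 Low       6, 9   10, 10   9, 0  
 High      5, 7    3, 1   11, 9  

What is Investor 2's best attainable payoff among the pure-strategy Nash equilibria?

13

Both Medium is a pure NE (Investor 1: 7 ≥ 6; Investor 2: 13 ≥ 9). Investor 2 gets 13.
Both Low is a pure NE (Investor 1: 10 ≥ 3; Investor 2: 10 ≥ 9). Investor 2 gets 10.
Both High is a pure NE (Investor 1: 11 ≥ 9; Investor 2: 9 ≥ 7). Investor 2 gets 9.
Every other cell has a profitable deviation for at least one player. Highest of {13, 10, 9} is 13.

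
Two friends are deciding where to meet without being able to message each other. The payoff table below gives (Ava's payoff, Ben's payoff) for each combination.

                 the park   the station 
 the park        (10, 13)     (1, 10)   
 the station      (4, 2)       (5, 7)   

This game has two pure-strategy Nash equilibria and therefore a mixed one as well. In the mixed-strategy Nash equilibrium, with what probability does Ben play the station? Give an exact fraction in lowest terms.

3/5

Ben's mix q on the park must make Ava indifferent between the park and the station.
Ava's payoff from the park: 10q + 1(1−q). From the station: 4q + 5(1−q).
Set equal: 6q = 4(1−q) → q = 4/10 = 2/5.
Probability on the station is 1 − 2/5 = 3/5.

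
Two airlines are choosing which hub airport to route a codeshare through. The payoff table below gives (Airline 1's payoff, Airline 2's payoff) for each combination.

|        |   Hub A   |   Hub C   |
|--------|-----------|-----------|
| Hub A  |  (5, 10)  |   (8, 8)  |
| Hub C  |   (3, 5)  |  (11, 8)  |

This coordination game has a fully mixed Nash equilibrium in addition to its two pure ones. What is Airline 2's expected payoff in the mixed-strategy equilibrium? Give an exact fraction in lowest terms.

8

Airline 1 mixes with probability p on Hub A, chosen so Airline 2 is indifferent: 10p + 5(1−p) = 8p + 8(1−p) gives p = 3/5.
Airline 2's expected payoff is 10·3/5 + 5·2/5 = 8.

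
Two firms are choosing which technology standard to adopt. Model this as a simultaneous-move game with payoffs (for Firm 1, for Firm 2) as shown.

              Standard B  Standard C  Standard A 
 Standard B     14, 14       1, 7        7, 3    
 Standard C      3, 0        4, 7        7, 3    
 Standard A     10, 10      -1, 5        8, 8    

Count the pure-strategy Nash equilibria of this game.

2

Both Standard B: Firm 1 gets 14 (best alternative 10); Firm 2 gets 14 (best alternative 7). Neither deviates — NE.
Both Standard C: Firm 1 gets 4 (best alternative 1); Firm 2 gets 7 (best alternative 3). Neither deviates — NE.
Both Standard A is not a NE: Firm 2 would switch to Standard B (10 > 8).
No other cell survives both best-response checks, so there are 2 pure NE.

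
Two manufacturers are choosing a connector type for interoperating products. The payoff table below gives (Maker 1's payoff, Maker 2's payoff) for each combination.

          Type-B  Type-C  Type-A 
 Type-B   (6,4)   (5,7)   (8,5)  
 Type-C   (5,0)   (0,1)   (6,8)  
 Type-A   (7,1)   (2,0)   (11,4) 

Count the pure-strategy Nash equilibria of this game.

2

(Type-B, Type-C): Maker 1 gets 5 (best alternative 2); Maker 2 gets 7 (best alternative 5). Neither deviates — NE.
Both Type-A: Maker 1 gets 11 (best alternative 8); Maker 2 gets 4 (best alternative 1). Neither deviates — NE.
Both Type-C is not a NE: Maker 1 would switch to Type-B (5 > 0).
No other cell survives both best-response checks, so there are 2 pure NE.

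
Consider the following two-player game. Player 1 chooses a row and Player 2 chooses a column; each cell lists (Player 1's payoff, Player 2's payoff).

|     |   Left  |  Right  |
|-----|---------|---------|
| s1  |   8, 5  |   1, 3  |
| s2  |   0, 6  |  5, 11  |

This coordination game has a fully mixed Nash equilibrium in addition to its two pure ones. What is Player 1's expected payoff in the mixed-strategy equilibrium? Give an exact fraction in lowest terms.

10/3

Player 2 mixes with probability q on Left, chosen so Player 1 is indifferent: 8q + 1(1−q) = 0q + 5(1−q) gives q = 1/3.
Player 1's expected payoff (from either row, since indifferent) is 8·1/3 + 1·2/3 = 10/3.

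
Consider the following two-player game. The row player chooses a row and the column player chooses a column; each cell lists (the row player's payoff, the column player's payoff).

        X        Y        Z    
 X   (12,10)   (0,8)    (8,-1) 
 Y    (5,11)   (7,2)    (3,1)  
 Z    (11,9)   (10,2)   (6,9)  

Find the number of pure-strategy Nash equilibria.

Both X: the row player gets 12 (best alternative 11); the column player gets 10 (best alternative 8). Neither deviates — NE.
Both Y is not a NE: the row player would switch to Z (10 > 7).
No other cell survives both best-response checks, so there is 1 pure NE.

1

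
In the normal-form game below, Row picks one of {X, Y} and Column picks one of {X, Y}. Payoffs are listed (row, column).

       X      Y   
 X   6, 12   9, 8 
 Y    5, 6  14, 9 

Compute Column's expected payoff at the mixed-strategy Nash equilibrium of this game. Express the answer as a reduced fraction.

Row mixes with probability p on X, chosen so Column is indifferent: 12p + 6(1−p) = 8p + 9(1−p) gives p = 3/7.
Column's expected payoff is 12·3/7 + 6·4/7 = 60/7.

60/7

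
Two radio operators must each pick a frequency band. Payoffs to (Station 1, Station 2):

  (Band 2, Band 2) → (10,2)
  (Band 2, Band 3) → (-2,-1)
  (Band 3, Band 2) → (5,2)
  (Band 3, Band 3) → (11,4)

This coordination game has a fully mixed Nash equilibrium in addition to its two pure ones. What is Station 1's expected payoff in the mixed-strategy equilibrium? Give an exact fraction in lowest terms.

20/3

Station 2 mixes with probability q on Band 2, chosen so Station 1 is indifferent: 10q + (-2)(1−q) = 5q + 11(1−q) gives q = 13/18.
Station 1's expected payoff (from either row, since indifferent) is 10·13/18 + (-2)·5/18 = 20/3.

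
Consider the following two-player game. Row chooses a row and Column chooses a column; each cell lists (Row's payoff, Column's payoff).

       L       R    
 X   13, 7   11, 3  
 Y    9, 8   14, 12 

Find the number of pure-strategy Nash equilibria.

(X, L): Row gets 13 (best alternative 9); Column gets 7 (best alternative 3). Neither deviates — NE.
(Y, R): Row gets 14 (best alternative 11); Column gets 12 (best alternative 8). Neither deviates — NE.
(X, R) is not a NE: Row would switch to Y (14 > 11).
No other cell survives both best-response checks, so there are 2 pure NE.

2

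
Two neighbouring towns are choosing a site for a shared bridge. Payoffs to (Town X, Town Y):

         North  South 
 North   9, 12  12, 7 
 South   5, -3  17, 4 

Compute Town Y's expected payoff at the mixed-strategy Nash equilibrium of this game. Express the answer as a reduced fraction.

23/4

Town X mixes with probability p on North, chosen so Town Y is indifferent: 12p + (-3)(1−p) = 7p + 4(1−p) gives p = 7/12.
Town Y's expected payoff is 12·7/12 + (-3)·5/12 = 23/4.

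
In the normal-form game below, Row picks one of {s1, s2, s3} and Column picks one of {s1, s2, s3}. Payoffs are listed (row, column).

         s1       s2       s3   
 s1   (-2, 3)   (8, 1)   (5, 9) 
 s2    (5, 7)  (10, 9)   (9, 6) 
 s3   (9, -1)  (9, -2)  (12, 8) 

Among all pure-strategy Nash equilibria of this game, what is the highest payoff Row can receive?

12

Both s2 is a pure NE (Row: 10 ≥ 9; Column: 9 ≥ 7). Row gets 10.
Both s3 is a pure NE (Row: 12 ≥ 9; Column: 8 ≥ -1). Row gets 12.
Every other cell has a profitable deviation for at least one player. Highest of {10, 12} is 12.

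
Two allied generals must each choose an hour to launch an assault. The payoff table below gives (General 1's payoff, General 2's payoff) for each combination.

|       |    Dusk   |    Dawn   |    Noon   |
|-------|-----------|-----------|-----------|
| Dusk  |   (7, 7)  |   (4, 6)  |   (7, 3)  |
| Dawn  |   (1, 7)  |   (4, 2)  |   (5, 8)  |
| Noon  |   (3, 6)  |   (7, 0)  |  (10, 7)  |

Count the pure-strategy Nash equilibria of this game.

2

Both Dusk: General 1 gets 7 (best alternative 3); General 2 gets 7 (best alternative 6). Neither deviates — NE.
Both Noon: General 1 gets 10 (best alternative 7); General 2 gets 7 (best alternative 6). Neither deviates — NE.
Both Dawn is not a NE: General 1 would switch to Noon (7 > 4).
No other cell survives both best-response checks, so there are 2 pure NE.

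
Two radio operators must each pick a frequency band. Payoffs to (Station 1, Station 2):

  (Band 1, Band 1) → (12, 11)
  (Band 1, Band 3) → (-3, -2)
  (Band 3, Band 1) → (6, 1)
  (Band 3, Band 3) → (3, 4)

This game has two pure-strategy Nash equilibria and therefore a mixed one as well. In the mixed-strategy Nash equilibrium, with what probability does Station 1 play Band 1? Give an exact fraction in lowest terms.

3/16

Station 1's mix p on Band 1 must make Station 2 indifferent between Band 1 and Band 3.
Station 2's payoff from Band 1: 11p + 1(1−p). From Band 3: (-2)p + 4(1−p).
Set equal: 13p = 3(1−p) → p = 3/16.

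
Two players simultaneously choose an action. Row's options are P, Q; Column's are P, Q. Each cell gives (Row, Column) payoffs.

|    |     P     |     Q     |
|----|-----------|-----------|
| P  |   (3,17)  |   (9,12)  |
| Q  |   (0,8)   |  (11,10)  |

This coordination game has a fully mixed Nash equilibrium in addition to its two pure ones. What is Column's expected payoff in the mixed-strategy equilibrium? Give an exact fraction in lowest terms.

74/7

Row mixes with probability p on P, chosen so Column is indifferent: 17p + 8(1−p) = 12p + 10(1−p) gives p = 2/7.
Column's expected payoff is 17·2/7 + 8·5/7 = 74/7.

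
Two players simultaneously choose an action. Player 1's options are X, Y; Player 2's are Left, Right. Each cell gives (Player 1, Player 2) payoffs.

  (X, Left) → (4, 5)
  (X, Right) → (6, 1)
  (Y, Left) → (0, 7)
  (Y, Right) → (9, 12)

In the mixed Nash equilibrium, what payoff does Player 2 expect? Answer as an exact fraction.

Player 1 mixes with probability p on X, chosen so Player 2 is indifferent: 5p + 7(1−p) = 1p + 12(1−p) gives p = 5/9.
Player 2's expected payoff is 5·5/9 + 7·4/9 = 53/9.

53/9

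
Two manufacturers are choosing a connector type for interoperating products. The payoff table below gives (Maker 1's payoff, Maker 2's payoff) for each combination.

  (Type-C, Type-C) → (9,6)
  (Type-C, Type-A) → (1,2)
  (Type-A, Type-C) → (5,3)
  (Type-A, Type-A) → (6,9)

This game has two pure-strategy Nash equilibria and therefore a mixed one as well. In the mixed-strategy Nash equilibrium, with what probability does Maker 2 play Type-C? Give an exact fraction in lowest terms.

Maker 2's mix q on Type-C must make Maker 1 indifferent between Type-C and Type-A.
Maker 1's payoff from Type-C: 9q + 1(1−q). From Type-A: 5q + 6(1−q).
Set equal: 4q = 5(1−q) → q = 5/9.

5/9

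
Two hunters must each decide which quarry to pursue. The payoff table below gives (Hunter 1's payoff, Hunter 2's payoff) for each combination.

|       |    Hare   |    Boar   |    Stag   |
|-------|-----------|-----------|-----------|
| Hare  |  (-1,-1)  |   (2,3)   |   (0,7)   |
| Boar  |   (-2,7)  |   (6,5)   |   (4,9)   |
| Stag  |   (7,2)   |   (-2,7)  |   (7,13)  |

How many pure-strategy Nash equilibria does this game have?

Both Stag: Hunter 1 gets 7 (best alternative 4); Hunter 2 gets 13 (best alternative 7). Neither deviates — NE.
Both Boar is not a NE: Hunter 2 would switch to Stag (9 > 5).
No other cell survives both best-response checks, so there is 1 pure NE.

1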